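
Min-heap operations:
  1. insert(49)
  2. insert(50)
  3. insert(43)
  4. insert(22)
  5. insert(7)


insert(49) -> [49]
insert(50) -> [49, 50]
insert(43) -> [43, 50, 49]
insert(22) -> [22, 43, 49, 50]
insert(7) -> [7, 22, 49, 50, 43]

Final heap: [7, 22, 49, 50, 43]


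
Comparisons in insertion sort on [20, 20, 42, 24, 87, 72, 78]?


Algorithm: insertion sort
Input: [20, 20, 42, 24, 87, 72, 78]
Sorted: [20, 20, 24, 42, 72, 78, 87]

9


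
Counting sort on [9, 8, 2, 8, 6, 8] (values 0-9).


Input: [9, 8, 2, 8, 6, 8]
Counts: [0, 0, 1, 0, 0, 0, 1, 0, 3, 1]

Sorted: [2, 6, 8, 8, 8, 9]


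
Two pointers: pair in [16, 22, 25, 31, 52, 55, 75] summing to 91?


lo=0(16)+hi=6(75)=91

Yes: 16+75=91


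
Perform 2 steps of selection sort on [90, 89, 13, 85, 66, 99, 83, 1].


Initial: [90, 89, 13, 85, 66, 99, 83, 1]
Step 1: min=1 at 7
  Swap: [1, 89, 13, 85, 66, 99, 83, 90]
Step 2: min=13 at 2
  Swap: [1, 13, 89, 85, 66, 99, 83, 90]

After 2 steps: [1, 13, 89, 85, 66, 99, 83, 90]


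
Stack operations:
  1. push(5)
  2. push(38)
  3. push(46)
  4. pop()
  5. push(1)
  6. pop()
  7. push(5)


push(5) -> [5]
push(38) -> [5, 38]
push(46) -> [5, 38, 46]
pop()->46, [5, 38]
push(1) -> [5, 38, 1]
pop()->1, [5, 38]
push(5) -> [5, 38, 5]

Final stack: [5, 38, 5]


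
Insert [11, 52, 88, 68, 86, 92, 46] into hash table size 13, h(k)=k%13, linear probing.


Insert 11: h=11 -> slot 11
Insert 52: h=0 -> slot 0
Insert 88: h=10 -> slot 10
Insert 68: h=3 -> slot 3
Insert 86: h=8 -> slot 8
Insert 92: h=1 -> slot 1
Insert 46: h=7 -> slot 7

Table: [52, 92, None, 68, None, None, None, 46, 86, None, 88, 11, None]


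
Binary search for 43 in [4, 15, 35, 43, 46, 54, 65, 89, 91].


Step 1: lo=0, hi=8, mid=4, val=46
Step 2: lo=0, hi=3, mid=1, val=15
Step 3: lo=2, hi=3, mid=2, val=35
Step 4: lo=3, hi=3, mid=3, val=43

Found at index 3


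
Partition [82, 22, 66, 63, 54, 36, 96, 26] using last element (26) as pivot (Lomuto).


Pivot: 26
  22 <= 26: swap -> [22, 82, 66, 63, 54, 36, 96, 26]
Place pivot at 1: [22, 26, 66, 63, 54, 36, 96, 82]

Partitioned: [22, 26, 66, 63, 54, 36, 96, 82]


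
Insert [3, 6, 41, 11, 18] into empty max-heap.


Insert 3: [3]
Insert 6: [6, 3]
Insert 41: [41, 3, 6]
Insert 11: [41, 11, 6, 3]
Insert 18: [41, 18, 6, 3, 11]

Final heap: [41, 18, 6, 3, 11]


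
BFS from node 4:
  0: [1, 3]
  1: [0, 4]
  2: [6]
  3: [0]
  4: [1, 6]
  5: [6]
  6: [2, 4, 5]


Visit 4, enqueue [1, 6]
Visit 1, enqueue [0]
Visit 6, enqueue [2, 5]
Visit 0, enqueue [3]
Visit 2, enqueue []
Visit 5, enqueue []
Visit 3, enqueue []

BFS order: [4, 1, 6, 0, 2, 5, 3]


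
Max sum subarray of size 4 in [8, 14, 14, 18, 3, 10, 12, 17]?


[0:4]: 54
[1:5]: 49
[2:6]: 45
[3:7]: 43
[4:8]: 42

Max: 54 at [0:4]


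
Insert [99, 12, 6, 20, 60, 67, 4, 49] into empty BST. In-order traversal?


Insert 99: root
Insert 12: L from 99
Insert 6: L from 99 -> L from 12
Insert 20: L from 99 -> R from 12
Insert 60: L from 99 -> R from 12 -> R from 20
Insert 67: L from 99 -> R from 12 -> R from 20 -> R from 60
Insert 4: L from 99 -> L from 12 -> L from 6
Insert 49: L from 99 -> R from 12 -> R from 20 -> L from 60

In-order: [4, 6, 12, 20, 49, 60, 67, 99]


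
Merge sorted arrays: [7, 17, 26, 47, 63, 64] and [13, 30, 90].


Take 7 from A
Take 13 from B
Take 17 from A
Take 26 from A
Take 30 from B
Take 47 from A
Take 63 from A
Take 64 from A

Merged: [7, 13, 17, 26, 30, 47, 63, 64, 90]


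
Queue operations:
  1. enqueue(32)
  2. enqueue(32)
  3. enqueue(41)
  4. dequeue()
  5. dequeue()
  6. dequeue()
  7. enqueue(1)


enqueue(32) -> [32]
enqueue(32) -> [32, 32]
enqueue(41) -> [32, 32, 41]
dequeue()->32, [32, 41]
dequeue()->32, [41]
dequeue()->41, []
enqueue(1) -> [1]

Final queue: [1]


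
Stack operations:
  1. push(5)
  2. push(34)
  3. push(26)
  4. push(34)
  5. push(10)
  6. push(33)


push(5) -> [5]
push(34) -> [5, 34]
push(26) -> [5, 34, 26]
push(34) -> [5, 34, 26, 34]
push(10) -> [5, 34, 26, 34, 10]
push(33) -> [5, 34, 26, 34, 10, 33]

Final stack: [5, 34, 26, 34, 10, 33]


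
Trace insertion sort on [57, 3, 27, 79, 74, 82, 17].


Initial: [57, 3, 27, 79, 74, 82, 17]
Insert 3: [3, 57, 27, 79, 74, 82, 17]
Insert 27: [3, 27, 57, 79, 74, 82, 17]
Insert 79: [3, 27, 57, 79, 74, 82, 17]
Insert 74: [3, 27, 57, 74, 79, 82, 17]
Insert 82: [3, 27, 57, 74, 79, 82, 17]
Insert 17: [3, 17, 27, 57, 74, 79, 82]

Sorted: [3, 17, 27, 57, 74, 79, 82]


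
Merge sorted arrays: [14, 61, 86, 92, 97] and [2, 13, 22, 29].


Take 2 from B
Take 13 from B
Take 14 from A
Take 22 from B
Take 29 from B

Merged: [2, 13, 14, 22, 29, 61, 86, 92, 97]


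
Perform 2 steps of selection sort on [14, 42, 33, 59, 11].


Initial: [14, 42, 33, 59, 11]
Step 1: min=11 at 4
  Swap: [11, 42, 33, 59, 14]
Step 2: min=14 at 4
  Swap: [11, 14, 33, 59, 42]

After 2 steps: [11, 14, 33, 59, 42]


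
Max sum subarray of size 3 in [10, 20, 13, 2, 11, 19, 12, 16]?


[0:3]: 43
[1:4]: 35
[2:5]: 26
[3:6]: 32
[4:7]: 42
[5:8]: 47

Max: 47 at [5:8]


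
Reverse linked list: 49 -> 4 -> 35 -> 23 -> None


Step 1: curr=49, set curr.next=prev(None) | reversed so far: 49
Step 2: curr=4, set curr.next=prev(49) | reversed so far: 4 -> 49
Step 3: curr=35, set curr.next=prev(4) | reversed so far: 35 -> 4 -> 49
Step 4: curr=23, set curr.next=prev(35) | reversed so far: 23 -> 35 -> 4 -> 49

23 -> 35 -> 4 -> 49 -> None


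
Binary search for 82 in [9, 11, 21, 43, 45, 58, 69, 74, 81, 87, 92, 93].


Step 1: lo=0, hi=11, mid=5, val=58
Step 2: lo=6, hi=11, mid=8, val=81
Step 3: lo=9, hi=11, mid=10, val=92
Step 4: lo=9, hi=9, mid=9, val=87

Not found


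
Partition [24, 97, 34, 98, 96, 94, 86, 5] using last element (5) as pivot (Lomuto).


Pivot: 5
Place pivot at 0: [5, 97, 34, 98, 96, 94, 86, 24]

Partitioned: [5, 97, 34, 98, 96, 94, 86, 24]


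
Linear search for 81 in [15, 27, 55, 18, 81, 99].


i=0: 15!=81
i=1: 27!=81
i=2: 55!=81
i=3: 18!=81
i=4: 81==81 found!

Found at 4, 5 comps


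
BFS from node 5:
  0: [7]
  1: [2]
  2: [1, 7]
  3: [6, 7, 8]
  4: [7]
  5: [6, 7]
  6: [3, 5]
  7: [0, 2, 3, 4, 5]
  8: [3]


Visit 5, enqueue [6, 7]
Visit 6, enqueue [3]
Visit 7, enqueue [0, 2, 4]
Visit 3, enqueue [8]
Visit 0, enqueue []
Visit 2, enqueue [1]
Visit 4, enqueue []
Visit 8, enqueue []
Visit 1, enqueue []

BFS order: [5, 6, 7, 3, 0, 2, 4, 8, 1]


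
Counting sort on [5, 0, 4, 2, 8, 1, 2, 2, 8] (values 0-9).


Input: [5, 0, 4, 2, 8, 1, 2, 2, 8]
Counts: [1, 1, 3, 0, 1, 1, 0, 0, 2, 0]

Sorted: [0, 1, 2, 2, 2, 4, 5, 8, 8]


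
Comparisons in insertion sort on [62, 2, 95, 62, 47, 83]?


Algorithm: insertion sort
Input: [62, 2, 95, 62, 47, 83]
Sorted: [2, 47, 62, 62, 83, 95]

10


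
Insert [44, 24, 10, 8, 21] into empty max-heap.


Insert 44: [44]
Insert 24: [44, 24]
Insert 10: [44, 24, 10]
Insert 8: [44, 24, 10, 8]
Insert 21: [44, 24, 10, 8, 21]

Final heap: [44, 24, 10, 8, 21]


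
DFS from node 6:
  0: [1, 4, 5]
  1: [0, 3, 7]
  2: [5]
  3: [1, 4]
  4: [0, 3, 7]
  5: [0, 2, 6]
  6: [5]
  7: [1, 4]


Visit 6, push [5]
Visit 5, push [2, 0]
Visit 0, push [4, 1]
Visit 1, push [7, 3]
Visit 3, push [4]
Visit 4, push [7]
Visit 7, push []
Visit 2, push []

DFS order: [6, 5, 0, 1, 3, 4, 7, 2]


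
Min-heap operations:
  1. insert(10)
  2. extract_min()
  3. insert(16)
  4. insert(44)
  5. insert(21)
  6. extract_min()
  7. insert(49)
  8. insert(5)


insert(10) -> [10]
extract_min()->10, []
insert(16) -> [16]
insert(44) -> [16, 44]
insert(21) -> [16, 44, 21]
extract_min()->16, [21, 44]
insert(49) -> [21, 44, 49]
insert(5) -> [5, 21, 49, 44]

Final heap: [5, 21, 49, 44]


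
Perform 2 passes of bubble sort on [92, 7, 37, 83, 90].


Initial: [92, 7, 37, 83, 90]
Pass 1: [7, 37, 83, 90, 92] (4 swaps)
Pass 2: [7, 37, 83, 90, 92] (0 swaps)

After 2 passes: [7, 37, 83, 90, 92]


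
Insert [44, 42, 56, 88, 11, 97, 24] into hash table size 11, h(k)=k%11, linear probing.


Insert 44: h=0 -> slot 0
Insert 42: h=9 -> slot 9
Insert 56: h=1 -> slot 1
Insert 88: h=0, 2 probes -> slot 2
Insert 11: h=0, 3 probes -> slot 3
Insert 97: h=9, 1 probes -> slot 10
Insert 24: h=2, 2 probes -> slot 4

Table: [44, 56, 88, 11, 24, None, None, None, None, 42, 97]


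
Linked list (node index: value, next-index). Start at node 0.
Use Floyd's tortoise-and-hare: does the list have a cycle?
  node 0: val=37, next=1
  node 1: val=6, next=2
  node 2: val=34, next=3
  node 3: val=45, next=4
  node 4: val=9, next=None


Floyd's tortoise (slow, +1) and hare (fast, +2):
  init: slow=0, fast=0
  step 1: slow=1, fast=2
  step 2: slow=2, fast=4
  step 3: fast -> None, no cycle

Cycle: no


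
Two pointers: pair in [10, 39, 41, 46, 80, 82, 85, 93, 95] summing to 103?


lo=0(10)+hi=8(95)=105
lo=0(10)+hi=7(93)=103

Yes: 10+93=103


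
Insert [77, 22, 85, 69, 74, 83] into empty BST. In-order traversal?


Insert 77: root
Insert 22: L from 77
Insert 85: R from 77
Insert 69: L from 77 -> R from 22
Insert 74: L from 77 -> R from 22 -> R from 69
Insert 83: R from 77 -> L from 85

In-order: [22, 69, 74, 77, 83, 85]


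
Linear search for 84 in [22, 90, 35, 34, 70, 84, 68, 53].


i=0: 22!=84
i=1: 90!=84
i=2: 35!=84
i=3: 34!=84
i=4: 70!=84
i=5: 84==84 found!

Found at 5, 6 comps


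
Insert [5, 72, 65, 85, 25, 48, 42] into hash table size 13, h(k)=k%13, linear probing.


Insert 5: h=5 -> slot 5
Insert 72: h=7 -> slot 7
Insert 65: h=0 -> slot 0
Insert 85: h=7, 1 probes -> slot 8
Insert 25: h=12 -> slot 12
Insert 48: h=9 -> slot 9
Insert 42: h=3 -> slot 3

Table: [65, None, None, 42, None, 5, None, 72, 85, 48, None, None, 25]


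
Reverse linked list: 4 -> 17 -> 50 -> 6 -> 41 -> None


Step 1: curr=4, set curr.next=prev(None) | reversed so far: 4
Step 2: curr=17, set curr.next=prev(4) | reversed so far: 17 -> 4
Step 3: curr=50, set curr.next=prev(17) | reversed so far: 50 -> 17 -> 4
Step 4: curr=6, set curr.next=prev(50) | reversed so far: 6 -> 50 -> 17 -> 4
Step 5: curr=41, set curr.next=prev(6) | reversed so far: 41 -> 6 -> 50 -> 17 -> 4

41 -> 6 -> 50 -> 17 -> 4 -> None


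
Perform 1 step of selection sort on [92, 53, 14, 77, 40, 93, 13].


Initial: [92, 53, 14, 77, 40, 93, 13]
Step 1: min=13 at 6
  Swap: [13, 53, 14, 77, 40, 93, 92]

After 1 step: [13, 53, 14, 77, 40, 93, 92]


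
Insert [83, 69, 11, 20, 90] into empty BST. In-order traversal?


Insert 83: root
Insert 69: L from 83
Insert 11: L from 83 -> L from 69
Insert 20: L from 83 -> L from 69 -> R from 11
Insert 90: R from 83

In-order: [11, 20, 69, 83, 90]


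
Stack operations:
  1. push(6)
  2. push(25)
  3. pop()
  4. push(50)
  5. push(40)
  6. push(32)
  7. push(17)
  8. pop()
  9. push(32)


push(6) -> [6]
push(25) -> [6, 25]
pop()->25, [6]
push(50) -> [6, 50]
push(40) -> [6, 50, 40]
push(32) -> [6, 50, 40, 32]
push(17) -> [6, 50, 40, 32, 17]
pop()->17, [6, 50, 40, 32]
push(32) -> [6, 50, 40, 32, 32]

Final stack: [6, 50, 40, 32, 32]


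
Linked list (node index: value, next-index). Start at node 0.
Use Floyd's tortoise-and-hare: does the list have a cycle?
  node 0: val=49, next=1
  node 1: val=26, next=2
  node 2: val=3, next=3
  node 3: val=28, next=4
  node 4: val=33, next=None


Floyd's tortoise (slow, +1) and hare (fast, +2):
  init: slow=0, fast=0
  step 1: slow=1, fast=2
  step 2: slow=2, fast=4
  step 3: fast -> None, no cycle

Cycle: no


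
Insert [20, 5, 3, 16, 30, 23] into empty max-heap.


Insert 20: [20]
Insert 5: [20, 5]
Insert 3: [20, 5, 3]
Insert 16: [20, 16, 3, 5]
Insert 30: [30, 20, 3, 5, 16]
Insert 23: [30, 20, 23, 5, 16, 3]

Final heap: [30, 20, 23, 5, 16, 3]


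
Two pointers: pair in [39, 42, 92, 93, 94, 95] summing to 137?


lo=0(39)+hi=5(95)=134
lo=1(42)+hi=5(95)=137

Yes: 42+95=137


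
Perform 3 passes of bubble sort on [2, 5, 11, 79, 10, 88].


Initial: [2, 5, 11, 79, 10, 88]
Pass 1: [2, 5, 11, 10, 79, 88] (1 swaps)
Pass 2: [2, 5, 10, 11, 79, 88] (1 swaps)
Pass 3: [2, 5, 10, 11, 79, 88] (0 swaps)

After 3 passes: [2, 5, 10, 11, 79, 88]


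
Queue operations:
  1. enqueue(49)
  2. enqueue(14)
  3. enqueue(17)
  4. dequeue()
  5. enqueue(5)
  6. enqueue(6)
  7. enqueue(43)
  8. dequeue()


enqueue(49) -> [49]
enqueue(14) -> [49, 14]
enqueue(17) -> [49, 14, 17]
dequeue()->49, [14, 17]
enqueue(5) -> [14, 17, 5]
enqueue(6) -> [14, 17, 5, 6]
enqueue(43) -> [14, 17, 5, 6, 43]
dequeue()->14, [17, 5, 6, 43]

Final queue: [17, 5, 6, 43]


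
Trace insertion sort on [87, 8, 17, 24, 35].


Initial: [87, 8, 17, 24, 35]
Insert 8: [8, 87, 17, 24, 35]
Insert 17: [8, 17, 87, 24, 35]
Insert 24: [8, 17, 24, 87, 35]
Insert 35: [8, 17, 24, 35, 87]

Sorted: [8, 17, 24, 35, 87]


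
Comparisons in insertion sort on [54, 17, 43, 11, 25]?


Algorithm: insertion sort
Input: [54, 17, 43, 11, 25]
Sorted: [11, 17, 25, 43, 54]

9


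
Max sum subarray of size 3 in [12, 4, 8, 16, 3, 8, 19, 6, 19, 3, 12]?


[0:3]: 24
[1:4]: 28
[2:5]: 27
[3:6]: 27
[4:7]: 30
[5:8]: 33
[6:9]: 44
[7:10]: 28
[8:11]: 34

Max: 44 at [6:9]


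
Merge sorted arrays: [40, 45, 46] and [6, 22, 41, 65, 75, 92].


Take 6 from B
Take 22 from B
Take 40 from A
Take 41 from B
Take 45 from A
Take 46 from A

Merged: [6, 22, 40, 41, 45, 46, 65, 75, 92]


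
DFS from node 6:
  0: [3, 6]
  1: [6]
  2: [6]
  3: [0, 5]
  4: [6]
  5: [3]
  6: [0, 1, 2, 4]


Visit 6, push [4, 2, 1, 0]
Visit 0, push [3]
Visit 3, push [5]
Visit 5, push []
Visit 1, push []
Visit 2, push []
Visit 4, push []

DFS order: [6, 0, 3, 5, 1, 2, 4]


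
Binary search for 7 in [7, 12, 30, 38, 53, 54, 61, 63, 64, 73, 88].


Step 1: lo=0, hi=10, mid=5, val=54
Step 2: lo=0, hi=4, mid=2, val=30
Step 3: lo=0, hi=1, mid=0, val=7

Found at index 0


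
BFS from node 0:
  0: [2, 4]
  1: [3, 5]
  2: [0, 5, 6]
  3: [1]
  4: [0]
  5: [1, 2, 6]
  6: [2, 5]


Visit 0, enqueue [2, 4]
Visit 2, enqueue [5, 6]
Visit 4, enqueue []
Visit 5, enqueue [1]
Visit 6, enqueue []
Visit 1, enqueue [3]
Visit 3, enqueue []

BFS order: [0, 2, 4, 5, 6, 1, 3]


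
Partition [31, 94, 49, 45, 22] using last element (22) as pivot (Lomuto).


Pivot: 22
Place pivot at 0: [22, 94, 49, 45, 31]

Partitioned: [22, 94, 49, 45, 31]


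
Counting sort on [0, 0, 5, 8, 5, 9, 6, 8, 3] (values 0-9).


Input: [0, 0, 5, 8, 5, 9, 6, 8, 3]
Counts: [2, 0, 0, 1, 0, 2, 1, 0, 2, 1]

Sorted: [0, 0, 3, 5, 5, 6, 8, 8, 9]


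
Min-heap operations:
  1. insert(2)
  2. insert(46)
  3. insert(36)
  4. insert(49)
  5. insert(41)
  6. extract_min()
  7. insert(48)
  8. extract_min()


insert(2) -> [2]
insert(46) -> [2, 46]
insert(36) -> [2, 46, 36]
insert(49) -> [2, 46, 36, 49]
insert(41) -> [2, 41, 36, 49, 46]
extract_min()->2, [36, 41, 46, 49]
insert(48) -> [36, 41, 46, 49, 48]
extract_min()->36, [41, 48, 46, 49]

Final heap: [41, 48, 46, 49]


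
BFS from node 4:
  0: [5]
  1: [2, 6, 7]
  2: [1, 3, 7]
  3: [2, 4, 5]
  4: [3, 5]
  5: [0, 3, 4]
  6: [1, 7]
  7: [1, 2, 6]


Visit 4, enqueue [3, 5]
Visit 3, enqueue [2]
Visit 5, enqueue [0]
Visit 2, enqueue [1, 7]
Visit 0, enqueue []
Visit 1, enqueue [6]
Visit 7, enqueue []
Visit 6, enqueue []

BFS order: [4, 3, 5, 2, 0, 1, 7, 6]


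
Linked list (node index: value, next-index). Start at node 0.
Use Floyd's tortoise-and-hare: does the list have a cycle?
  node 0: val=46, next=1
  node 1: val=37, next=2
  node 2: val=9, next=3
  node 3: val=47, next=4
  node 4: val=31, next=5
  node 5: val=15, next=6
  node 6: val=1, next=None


Floyd's tortoise (slow, +1) and hare (fast, +2):
  init: slow=0, fast=0
  step 1: slow=1, fast=2
  step 2: slow=2, fast=4
  step 3: slow=3, fast=6
  step 4: fast -> None, no cycle

Cycle: no


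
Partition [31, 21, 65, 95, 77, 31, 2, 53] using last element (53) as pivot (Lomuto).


Pivot: 53
  31 <= 53: advance i (no swap)
  21 <= 53: advance i (no swap)
  31 <= 53: swap -> [31, 21, 31, 95, 77, 65, 2, 53]
  2 <= 53: swap -> [31, 21, 31, 2, 77, 65, 95, 53]
Place pivot at 4: [31, 21, 31, 2, 53, 65, 95, 77]

Partitioned: [31, 21, 31, 2, 53, 65, 95, 77]


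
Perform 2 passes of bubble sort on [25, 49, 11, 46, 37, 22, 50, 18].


Initial: [25, 49, 11, 46, 37, 22, 50, 18]
Pass 1: [25, 11, 46, 37, 22, 49, 18, 50] (5 swaps)
Pass 2: [11, 25, 37, 22, 46, 18, 49, 50] (4 swaps)

After 2 passes: [11, 25, 37, 22, 46, 18, 49, 50]


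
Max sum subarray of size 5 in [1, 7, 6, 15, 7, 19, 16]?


[0:5]: 36
[1:6]: 54
[2:7]: 63

Max: 63 at [2:7]


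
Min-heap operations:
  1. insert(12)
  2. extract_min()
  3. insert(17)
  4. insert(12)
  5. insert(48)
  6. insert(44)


insert(12) -> [12]
extract_min()->12, []
insert(17) -> [17]
insert(12) -> [12, 17]
insert(48) -> [12, 17, 48]
insert(44) -> [12, 17, 48, 44]

Final heap: [12, 17, 48, 44]


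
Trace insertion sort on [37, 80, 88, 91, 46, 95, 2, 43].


Initial: [37, 80, 88, 91, 46, 95, 2, 43]
Insert 80: [37, 80, 88, 91, 46, 95, 2, 43]
Insert 88: [37, 80, 88, 91, 46, 95, 2, 43]
Insert 91: [37, 80, 88, 91, 46, 95, 2, 43]
Insert 46: [37, 46, 80, 88, 91, 95, 2, 43]
Insert 95: [37, 46, 80, 88, 91, 95, 2, 43]
Insert 2: [2, 37, 46, 80, 88, 91, 95, 43]
Insert 43: [2, 37, 43, 46, 80, 88, 91, 95]

Sorted: [2, 37, 43, 46, 80, 88, 91, 95]


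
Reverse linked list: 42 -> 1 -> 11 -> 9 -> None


Step 1: curr=42, set curr.next=prev(None) | reversed so far: 42
Step 2: curr=1, set curr.next=prev(42) | reversed so far: 1 -> 42
Step 3: curr=11, set curr.next=prev(1) | reversed so far: 11 -> 1 -> 42
Step 4: curr=9, set curr.next=prev(11) | reversed so far: 9 -> 11 -> 1 -> 42

9 -> 11 -> 1 -> 42 -> None


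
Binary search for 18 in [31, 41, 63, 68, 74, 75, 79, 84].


Step 1: lo=0, hi=7, mid=3, val=68
Step 2: lo=0, hi=2, mid=1, val=41
Step 3: lo=0, hi=0, mid=0, val=31

Not found


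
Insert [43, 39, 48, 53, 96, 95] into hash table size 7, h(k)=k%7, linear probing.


Insert 43: h=1 -> slot 1
Insert 39: h=4 -> slot 4
Insert 48: h=6 -> slot 6
Insert 53: h=4, 1 probes -> slot 5
Insert 96: h=5, 2 probes -> slot 0
Insert 95: h=4, 5 probes -> slot 2

Table: [96, 43, 95, None, 39, 53, 48]


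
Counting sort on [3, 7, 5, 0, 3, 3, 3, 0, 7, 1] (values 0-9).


Input: [3, 7, 5, 0, 3, 3, 3, 0, 7, 1]
Counts: [2, 1, 0, 4, 0, 1, 0, 2, 0, 0]

Sorted: [0, 0, 1, 3, 3, 3, 3, 5, 7, 7]


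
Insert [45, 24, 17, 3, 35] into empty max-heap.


Insert 45: [45]
Insert 24: [45, 24]
Insert 17: [45, 24, 17]
Insert 3: [45, 24, 17, 3]
Insert 35: [45, 35, 17, 3, 24]

Final heap: [45, 35, 17, 3, 24]


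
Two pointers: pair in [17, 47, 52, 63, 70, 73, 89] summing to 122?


lo=0(17)+hi=6(89)=106
lo=1(47)+hi=6(89)=136
lo=1(47)+hi=5(73)=120
lo=2(52)+hi=5(73)=125
lo=2(52)+hi=4(70)=122

Yes: 52+70=122


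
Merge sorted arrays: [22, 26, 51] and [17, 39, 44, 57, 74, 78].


Take 17 from B
Take 22 from A
Take 26 from A
Take 39 from B
Take 44 from B
Take 51 from A

Merged: [17, 22, 26, 39, 44, 51, 57, 74, 78]


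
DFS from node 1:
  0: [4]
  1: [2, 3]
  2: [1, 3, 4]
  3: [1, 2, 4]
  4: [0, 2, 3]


Visit 1, push [3, 2]
Visit 2, push [4, 3]
Visit 3, push [4]
Visit 4, push [0]
Visit 0, push []

DFS order: [1, 2, 3, 4, 0]


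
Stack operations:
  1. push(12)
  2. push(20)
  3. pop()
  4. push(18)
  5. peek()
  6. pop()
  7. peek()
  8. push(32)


push(12) -> [12]
push(20) -> [12, 20]
pop()->20, [12]
push(18) -> [12, 18]
peek()->18
pop()->18, [12]
peek()->12
push(32) -> [12, 32]

Final stack: [12, 32]


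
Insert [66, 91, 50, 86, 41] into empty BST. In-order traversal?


Insert 66: root
Insert 91: R from 66
Insert 50: L from 66
Insert 86: R from 66 -> L from 91
Insert 41: L from 66 -> L from 50

In-order: [41, 50, 66, 86, 91]


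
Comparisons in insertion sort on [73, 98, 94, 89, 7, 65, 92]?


Algorithm: insertion sort
Input: [73, 98, 94, 89, 7, 65, 92]
Sorted: [7, 65, 73, 89, 92, 94, 98]

18


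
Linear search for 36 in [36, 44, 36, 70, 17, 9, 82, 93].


i=0: 36==36 found!

Found at 0, 1 comps


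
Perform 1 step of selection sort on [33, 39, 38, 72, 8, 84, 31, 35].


Initial: [33, 39, 38, 72, 8, 84, 31, 35]
Step 1: min=8 at 4
  Swap: [8, 39, 38, 72, 33, 84, 31, 35]

After 1 step: [8, 39, 38, 72, 33, 84, 31, 35]


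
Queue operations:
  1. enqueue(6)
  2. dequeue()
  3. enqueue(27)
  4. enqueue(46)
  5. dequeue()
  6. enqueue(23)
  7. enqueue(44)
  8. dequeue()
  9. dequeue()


enqueue(6) -> [6]
dequeue()->6, []
enqueue(27) -> [27]
enqueue(46) -> [27, 46]
dequeue()->27, [46]
enqueue(23) -> [46, 23]
enqueue(44) -> [46, 23, 44]
dequeue()->46, [23, 44]
dequeue()->23, [44]

Final queue: [44]


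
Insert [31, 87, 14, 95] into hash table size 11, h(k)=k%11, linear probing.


Insert 31: h=9 -> slot 9
Insert 87: h=10 -> slot 10
Insert 14: h=3 -> slot 3
Insert 95: h=7 -> slot 7

Table: [None, None, None, 14, None, None, None, 95, None, 31, 87]


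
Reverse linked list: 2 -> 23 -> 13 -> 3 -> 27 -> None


Step 1: curr=2, set curr.next=prev(None) | reversed so far: 2
Step 2: curr=23, set curr.next=prev(2) | reversed so far: 23 -> 2
Step 3: curr=13, set curr.next=prev(23) | reversed so far: 13 -> 23 -> 2
Step 4: curr=3, set curr.next=prev(13) | reversed so far: 3 -> 13 -> 23 -> 2
Step 5: curr=27, set curr.next=prev(3) | reversed so far: 27 -> 3 -> 13 -> 23 -> 2

27 -> 3 -> 13 -> 23 -> 2 -> None


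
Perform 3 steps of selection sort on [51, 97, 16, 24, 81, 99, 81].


Initial: [51, 97, 16, 24, 81, 99, 81]
Step 1: min=16 at 2
  Swap: [16, 97, 51, 24, 81, 99, 81]
Step 2: min=24 at 3
  Swap: [16, 24, 51, 97, 81, 99, 81]
Step 3: min=51 at 2
  Swap: [16, 24, 51, 97, 81, 99, 81]

After 3 steps: [16, 24, 51, 97, 81, 99, 81]


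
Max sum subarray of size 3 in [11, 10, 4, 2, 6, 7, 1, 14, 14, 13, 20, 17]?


[0:3]: 25
[1:4]: 16
[2:5]: 12
[3:6]: 15
[4:7]: 14
[5:8]: 22
[6:9]: 29
[7:10]: 41
[8:11]: 47
[9:12]: 50

Max: 50 at [9:12]


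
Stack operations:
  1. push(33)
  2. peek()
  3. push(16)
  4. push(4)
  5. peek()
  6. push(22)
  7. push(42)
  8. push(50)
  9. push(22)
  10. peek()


push(33) -> [33]
peek()->33
push(16) -> [33, 16]
push(4) -> [33, 16, 4]
peek()->4
push(22) -> [33, 16, 4, 22]
push(42) -> [33, 16, 4, 22, 42]
push(50) -> [33, 16, 4, 22, 42, 50]
push(22) -> [33, 16, 4, 22, 42, 50, 22]
peek()->22

Final stack: [33, 16, 4, 22, 42, 50, 22]


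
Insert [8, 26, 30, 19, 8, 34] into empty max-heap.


Insert 8: [8]
Insert 26: [26, 8]
Insert 30: [30, 8, 26]
Insert 19: [30, 19, 26, 8]
Insert 8: [30, 19, 26, 8, 8]
Insert 34: [34, 19, 30, 8, 8, 26]

Final heap: [34, 19, 30, 8, 8, 26]


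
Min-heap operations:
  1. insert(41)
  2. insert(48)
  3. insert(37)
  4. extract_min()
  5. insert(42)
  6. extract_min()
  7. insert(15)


insert(41) -> [41]
insert(48) -> [41, 48]
insert(37) -> [37, 48, 41]
extract_min()->37, [41, 48]
insert(42) -> [41, 48, 42]
extract_min()->41, [42, 48]
insert(15) -> [15, 48, 42]

Final heap: [15, 48, 42]


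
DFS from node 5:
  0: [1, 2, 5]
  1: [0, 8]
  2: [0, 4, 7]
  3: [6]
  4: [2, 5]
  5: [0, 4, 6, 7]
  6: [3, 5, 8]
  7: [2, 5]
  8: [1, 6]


Visit 5, push [7, 6, 4, 0]
Visit 0, push [2, 1]
Visit 1, push [8]
Visit 8, push [6]
Visit 6, push [3]
Visit 3, push []
Visit 2, push [7, 4]
Visit 4, push []
Visit 7, push []

DFS order: [5, 0, 1, 8, 6, 3, 2, 4, 7]


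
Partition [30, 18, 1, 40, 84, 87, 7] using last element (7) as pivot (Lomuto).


Pivot: 7
  1 <= 7: swap -> [1, 18, 30, 40, 84, 87, 7]
Place pivot at 1: [1, 7, 30, 40, 84, 87, 18]

Partitioned: [1, 7, 30, 40, 84, 87, 18]


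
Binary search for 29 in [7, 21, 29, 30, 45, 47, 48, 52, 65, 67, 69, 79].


Step 1: lo=0, hi=11, mid=5, val=47
Step 2: lo=0, hi=4, mid=2, val=29

Found at index 2


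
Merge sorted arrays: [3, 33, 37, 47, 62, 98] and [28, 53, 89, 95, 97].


Take 3 from A
Take 28 from B
Take 33 from A
Take 37 from A
Take 47 from A
Take 53 from B
Take 62 from A
Take 89 from B
Take 95 from B
Take 97 from B

Merged: [3, 28, 33, 37, 47, 53, 62, 89, 95, 97, 98]


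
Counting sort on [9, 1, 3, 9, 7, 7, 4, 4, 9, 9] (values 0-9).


Input: [9, 1, 3, 9, 7, 7, 4, 4, 9, 9]
Counts: [0, 1, 0, 1, 2, 0, 0, 2, 0, 4]

Sorted: [1, 3, 4, 4, 7, 7, 9, 9, 9, 9]


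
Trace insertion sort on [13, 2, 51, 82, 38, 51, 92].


Initial: [13, 2, 51, 82, 38, 51, 92]
Insert 2: [2, 13, 51, 82, 38, 51, 92]
Insert 51: [2, 13, 51, 82, 38, 51, 92]
Insert 82: [2, 13, 51, 82, 38, 51, 92]
Insert 38: [2, 13, 38, 51, 82, 51, 92]
Insert 51: [2, 13, 38, 51, 51, 82, 92]
Insert 92: [2, 13, 38, 51, 51, 82, 92]

Sorted: [2, 13, 38, 51, 51, 82, 92]


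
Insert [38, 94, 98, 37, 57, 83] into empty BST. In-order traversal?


Insert 38: root
Insert 94: R from 38
Insert 98: R from 38 -> R from 94
Insert 37: L from 38
Insert 57: R from 38 -> L from 94
Insert 83: R from 38 -> L from 94 -> R from 57

In-order: [37, 38, 57, 83, 94, 98]


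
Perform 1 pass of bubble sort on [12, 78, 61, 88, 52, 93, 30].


Initial: [12, 78, 61, 88, 52, 93, 30]
Pass 1: [12, 61, 78, 52, 88, 30, 93] (3 swaps)

After 1 pass: [12, 61, 78, 52, 88, 30, 93]


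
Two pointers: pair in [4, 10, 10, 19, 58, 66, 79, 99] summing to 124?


lo=0(4)+hi=7(99)=103
lo=1(10)+hi=7(99)=109
lo=2(10)+hi=7(99)=109
lo=3(19)+hi=7(99)=118
lo=4(58)+hi=7(99)=157
lo=4(58)+hi=6(79)=137
lo=4(58)+hi=5(66)=124

Yes: 58+66=124


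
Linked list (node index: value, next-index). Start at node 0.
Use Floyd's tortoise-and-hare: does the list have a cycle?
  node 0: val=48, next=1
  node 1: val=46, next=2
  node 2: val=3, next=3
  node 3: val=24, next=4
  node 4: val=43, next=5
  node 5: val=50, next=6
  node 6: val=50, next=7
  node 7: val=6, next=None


Floyd's tortoise (slow, +1) and hare (fast, +2):
  init: slow=0, fast=0
  step 1: slow=1, fast=2
  step 2: slow=2, fast=4
  step 3: slow=3, fast=6
  step 4: fast 6->7->None, no cycle

Cycle: no


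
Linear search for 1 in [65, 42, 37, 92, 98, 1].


i=0: 65!=1
i=1: 42!=1
i=2: 37!=1
i=3: 92!=1
i=4: 98!=1
i=5: 1==1 found!

Found at 5, 6 comps


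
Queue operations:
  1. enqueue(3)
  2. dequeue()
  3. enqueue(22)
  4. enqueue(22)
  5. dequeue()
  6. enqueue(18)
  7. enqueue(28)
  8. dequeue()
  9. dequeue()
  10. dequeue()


enqueue(3) -> [3]
dequeue()->3, []
enqueue(22) -> [22]
enqueue(22) -> [22, 22]
dequeue()->22, [22]
enqueue(18) -> [22, 18]
enqueue(28) -> [22, 18, 28]
dequeue()->22, [18, 28]
dequeue()->18, [28]
dequeue()->28, []

Final queue: []


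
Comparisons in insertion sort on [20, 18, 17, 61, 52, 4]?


Algorithm: insertion sort
Input: [20, 18, 17, 61, 52, 4]
Sorted: [4, 17, 18, 20, 52, 61]

11


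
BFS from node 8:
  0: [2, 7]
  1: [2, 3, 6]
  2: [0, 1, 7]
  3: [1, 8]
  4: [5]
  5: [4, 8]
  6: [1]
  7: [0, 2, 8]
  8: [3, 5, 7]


Visit 8, enqueue [3, 5, 7]
Visit 3, enqueue [1]
Visit 5, enqueue [4]
Visit 7, enqueue [0, 2]
Visit 1, enqueue [6]
Visit 4, enqueue []
Visit 0, enqueue []
Visit 2, enqueue []
Visit 6, enqueue []

BFS order: [8, 3, 5, 7, 1, 4, 0, 2, 6]


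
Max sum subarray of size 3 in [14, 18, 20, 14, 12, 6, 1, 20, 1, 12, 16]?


[0:3]: 52
[1:4]: 52
[2:5]: 46
[3:6]: 32
[4:7]: 19
[5:8]: 27
[6:9]: 22
[7:10]: 33
[8:11]: 29

Max: 52 at [0:3]


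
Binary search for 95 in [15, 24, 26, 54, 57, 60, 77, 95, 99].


Step 1: lo=0, hi=8, mid=4, val=57
Step 2: lo=5, hi=8, mid=6, val=77
Step 3: lo=7, hi=8, mid=7, val=95

Found at index 7


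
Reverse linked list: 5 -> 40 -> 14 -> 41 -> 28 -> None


Step 1: curr=5, set curr.next=prev(None) | reversed so far: 5
Step 2: curr=40, set curr.next=prev(5) | reversed so far: 40 -> 5
Step 3: curr=14, set curr.next=prev(40) | reversed so far: 14 -> 40 -> 5
Step 4: curr=41, set curr.next=prev(14) | reversed so far: 41 -> 14 -> 40 -> 5
Step 5: curr=28, set curr.next=prev(41) | reversed so far: 28 -> 41 -> 14 -> 40 -> 5

28 -> 41 -> 14 -> 40 -> 5 -> None


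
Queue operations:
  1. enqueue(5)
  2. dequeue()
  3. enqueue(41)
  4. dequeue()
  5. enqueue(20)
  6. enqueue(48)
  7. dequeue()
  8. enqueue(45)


enqueue(5) -> [5]
dequeue()->5, []
enqueue(41) -> [41]
dequeue()->41, []
enqueue(20) -> [20]
enqueue(48) -> [20, 48]
dequeue()->20, [48]
enqueue(45) -> [48, 45]

Final queue: [48, 45]


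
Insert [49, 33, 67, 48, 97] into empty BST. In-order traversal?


Insert 49: root
Insert 33: L from 49
Insert 67: R from 49
Insert 48: L from 49 -> R from 33
Insert 97: R from 49 -> R from 67

In-order: [33, 48, 49, 67, 97]


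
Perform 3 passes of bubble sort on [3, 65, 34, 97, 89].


Initial: [3, 65, 34, 97, 89]
Pass 1: [3, 34, 65, 89, 97] (2 swaps)
Pass 2: [3, 34, 65, 89, 97] (0 swaps)
Pass 3: [3, 34, 65, 89, 97] (0 swaps)

After 3 passes: [3, 34, 65, 89, 97]


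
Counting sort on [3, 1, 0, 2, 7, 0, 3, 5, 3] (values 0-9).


Input: [3, 1, 0, 2, 7, 0, 3, 5, 3]
Counts: [2, 1, 1, 3, 0, 1, 0, 1, 0, 0]

Sorted: [0, 0, 1, 2, 3, 3, 3, 5, 7]


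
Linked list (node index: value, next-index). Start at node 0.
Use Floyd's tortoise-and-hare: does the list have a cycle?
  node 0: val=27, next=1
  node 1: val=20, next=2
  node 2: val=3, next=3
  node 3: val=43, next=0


Floyd's tortoise (slow, +1) and hare (fast, +2):
  init: slow=0, fast=0
  step 1: slow=1, fast=2
  step 2: slow=2, fast=0
  step 3: slow=3, fast=2
  step 4: slow=0, fast=0
  slow == fast at node 0: cycle detected

Cycle: yes


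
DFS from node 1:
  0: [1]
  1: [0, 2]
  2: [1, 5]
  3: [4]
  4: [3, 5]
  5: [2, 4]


Visit 1, push [2, 0]
Visit 0, push []
Visit 2, push [5]
Visit 5, push [4]
Visit 4, push [3]
Visit 3, push []

DFS order: [1, 0, 2, 5, 4, 3]


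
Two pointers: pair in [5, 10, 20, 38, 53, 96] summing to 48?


lo=0(5)+hi=5(96)=101
lo=0(5)+hi=4(53)=58
lo=0(5)+hi=3(38)=43
lo=1(10)+hi=3(38)=48

Yes: 10+38=48


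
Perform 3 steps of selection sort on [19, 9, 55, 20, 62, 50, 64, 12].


Initial: [19, 9, 55, 20, 62, 50, 64, 12]
Step 1: min=9 at 1
  Swap: [9, 19, 55, 20, 62, 50, 64, 12]
Step 2: min=12 at 7
  Swap: [9, 12, 55, 20, 62, 50, 64, 19]
Step 3: min=19 at 7
  Swap: [9, 12, 19, 20, 62, 50, 64, 55]

After 3 steps: [9, 12, 19, 20, 62, 50, 64, 55]


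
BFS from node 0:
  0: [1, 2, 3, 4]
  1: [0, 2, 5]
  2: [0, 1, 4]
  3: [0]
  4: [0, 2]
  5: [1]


Visit 0, enqueue [1, 2, 3, 4]
Visit 1, enqueue [5]
Visit 2, enqueue []
Visit 3, enqueue []
Visit 4, enqueue []
Visit 5, enqueue []

BFS order: [0, 1, 2, 3, 4, 5]


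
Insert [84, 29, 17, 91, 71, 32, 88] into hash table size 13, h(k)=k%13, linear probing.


Insert 84: h=6 -> slot 6
Insert 29: h=3 -> slot 3
Insert 17: h=4 -> slot 4
Insert 91: h=0 -> slot 0
Insert 71: h=6, 1 probes -> slot 7
Insert 32: h=6, 2 probes -> slot 8
Insert 88: h=10 -> slot 10

Table: [91, None, None, 29, 17, None, 84, 71, 32, None, 88, None, None]


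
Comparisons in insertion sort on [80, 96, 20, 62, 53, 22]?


Algorithm: insertion sort
Input: [80, 96, 20, 62, 53, 22]
Sorted: [20, 22, 53, 62, 80, 96]

15


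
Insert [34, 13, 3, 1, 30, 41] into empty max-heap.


Insert 34: [34]
Insert 13: [34, 13]
Insert 3: [34, 13, 3]
Insert 1: [34, 13, 3, 1]
Insert 30: [34, 30, 3, 1, 13]
Insert 41: [41, 30, 34, 1, 13, 3]

Final heap: [41, 30, 34, 1, 13, 3]


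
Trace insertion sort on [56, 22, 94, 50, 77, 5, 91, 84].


Initial: [56, 22, 94, 50, 77, 5, 91, 84]
Insert 22: [22, 56, 94, 50, 77, 5, 91, 84]
Insert 94: [22, 56, 94, 50, 77, 5, 91, 84]
Insert 50: [22, 50, 56, 94, 77, 5, 91, 84]
Insert 77: [22, 50, 56, 77, 94, 5, 91, 84]
Insert 5: [5, 22, 50, 56, 77, 94, 91, 84]
Insert 91: [5, 22, 50, 56, 77, 91, 94, 84]
Insert 84: [5, 22, 50, 56, 77, 84, 91, 94]

Sorted: [5, 22, 50, 56, 77, 84, 91, 94]


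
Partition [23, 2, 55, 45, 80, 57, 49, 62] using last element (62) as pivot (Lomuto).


Pivot: 62
  23 <= 62: advance i (no swap)
  2 <= 62: advance i (no swap)
  55 <= 62: advance i (no swap)
  45 <= 62: advance i (no swap)
  57 <= 62: swap -> [23, 2, 55, 45, 57, 80, 49, 62]
  49 <= 62: swap -> [23, 2, 55, 45, 57, 49, 80, 62]
Place pivot at 6: [23, 2, 55, 45, 57, 49, 62, 80]

Partitioned: [23, 2, 55, 45, 57, 49, 62, 80]


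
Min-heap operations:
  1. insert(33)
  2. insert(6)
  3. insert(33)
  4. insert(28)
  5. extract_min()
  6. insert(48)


insert(33) -> [33]
insert(6) -> [6, 33]
insert(33) -> [6, 33, 33]
insert(28) -> [6, 28, 33, 33]
extract_min()->6, [28, 33, 33]
insert(48) -> [28, 33, 33, 48]

Final heap: [28, 33, 33, 48]


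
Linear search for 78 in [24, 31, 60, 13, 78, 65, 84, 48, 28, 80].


i=0: 24!=78
i=1: 31!=78
i=2: 60!=78
i=3: 13!=78
i=4: 78==78 found!

Found at 4, 5 comps


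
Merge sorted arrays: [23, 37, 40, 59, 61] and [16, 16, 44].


Take 16 from B
Take 16 from B
Take 23 from A
Take 37 from A
Take 40 from A
Take 44 from B

Merged: [16, 16, 23, 37, 40, 44, 59, 61]


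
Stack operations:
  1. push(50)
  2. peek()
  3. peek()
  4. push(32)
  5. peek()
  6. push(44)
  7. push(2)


push(50) -> [50]
peek()->50
peek()->50
push(32) -> [50, 32]
peek()->32
push(44) -> [50, 32, 44]
push(2) -> [50, 32, 44, 2]

Final stack: [50, 32, 44, 2]


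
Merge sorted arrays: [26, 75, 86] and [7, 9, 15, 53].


Take 7 from B
Take 9 from B
Take 15 from B
Take 26 from A
Take 53 from B

Merged: [7, 9, 15, 26, 53, 75, 86]


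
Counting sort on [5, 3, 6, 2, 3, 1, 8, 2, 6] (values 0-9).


Input: [5, 3, 6, 2, 3, 1, 8, 2, 6]
Counts: [0, 1, 2, 2, 0, 1, 2, 0, 1, 0]

Sorted: [1, 2, 2, 3, 3, 5, 6, 6, 8]


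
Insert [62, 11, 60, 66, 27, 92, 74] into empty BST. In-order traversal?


Insert 62: root
Insert 11: L from 62
Insert 60: L from 62 -> R from 11
Insert 66: R from 62
Insert 27: L from 62 -> R from 11 -> L from 60
Insert 92: R from 62 -> R from 66
Insert 74: R from 62 -> R from 66 -> L from 92

In-order: [11, 27, 60, 62, 66, 74, 92]


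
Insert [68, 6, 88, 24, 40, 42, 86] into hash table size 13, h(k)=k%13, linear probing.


Insert 68: h=3 -> slot 3
Insert 6: h=6 -> slot 6
Insert 88: h=10 -> slot 10
Insert 24: h=11 -> slot 11
Insert 40: h=1 -> slot 1
Insert 42: h=3, 1 probes -> slot 4
Insert 86: h=8 -> slot 8

Table: [None, 40, None, 68, 42, None, 6, None, 86, None, 88, 24, None]


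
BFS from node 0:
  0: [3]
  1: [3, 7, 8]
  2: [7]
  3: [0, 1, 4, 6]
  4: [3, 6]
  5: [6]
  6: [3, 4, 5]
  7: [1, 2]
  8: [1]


Visit 0, enqueue [3]
Visit 3, enqueue [1, 4, 6]
Visit 1, enqueue [7, 8]
Visit 4, enqueue []
Visit 6, enqueue [5]
Visit 7, enqueue [2]
Visit 8, enqueue []
Visit 5, enqueue []
Visit 2, enqueue []

BFS order: [0, 3, 1, 4, 6, 7, 8, 5, 2]


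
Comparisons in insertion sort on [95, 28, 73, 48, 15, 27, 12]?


Algorithm: insertion sort
Input: [95, 28, 73, 48, 15, 27, 12]
Sorted: [12, 15, 27, 28, 48, 73, 95]

21


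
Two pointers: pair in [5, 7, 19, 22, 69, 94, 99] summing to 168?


lo=0(5)+hi=6(99)=104
lo=1(7)+hi=6(99)=106
lo=2(19)+hi=6(99)=118
lo=3(22)+hi=6(99)=121
lo=4(69)+hi=6(99)=168

Yes: 69+99=168


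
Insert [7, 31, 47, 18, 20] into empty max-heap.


Insert 7: [7]
Insert 31: [31, 7]
Insert 47: [47, 7, 31]
Insert 18: [47, 18, 31, 7]
Insert 20: [47, 20, 31, 7, 18]

Final heap: [47, 20, 31, 7, 18]


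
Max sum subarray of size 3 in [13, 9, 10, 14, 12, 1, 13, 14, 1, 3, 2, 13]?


[0:3]: 32
[1:4]: 33
[2:5]: 36
[3:6]: 27
[4:7]: 26
[5:8]: 28
[6:9]: 28
[7:10]: 18
[8:11]: 6
[9:12]: 18

Max: 36 at [2:5]


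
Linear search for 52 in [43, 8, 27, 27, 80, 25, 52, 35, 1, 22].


i=0: 43!=52
i=1: 8!=52
i=2: 27!=52
i=3: 27!=52
i=4: 80!=52
i=5: 25!=52
i=6: 52==52 found!

Found at 6, 7 comps


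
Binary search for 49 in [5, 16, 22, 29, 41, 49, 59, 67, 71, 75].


Step 1: lo=0, hi=9, mid=4, val=41
Step 2: lo=5, hi=9, mid=7, val=67
Step 3: lo=5, hi=6, mid=5, val=49

Found at index 5


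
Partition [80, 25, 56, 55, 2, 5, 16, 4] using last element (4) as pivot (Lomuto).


Pivot: 4
  2 <= 4: swap -> [2, 25, 56, 55, 80, 5, 16, 4]
Place pivot at 1: [2, 4, 56, 55, 80, 5, 16, 25]

Partitioned: [2, 4, 56, 55, 80, 5, 16, 25]


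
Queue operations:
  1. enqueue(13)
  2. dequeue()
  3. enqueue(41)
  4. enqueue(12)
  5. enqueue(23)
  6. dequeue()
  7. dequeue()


enqueue(13) -> [13]
dequeue()->13, []
enqueue(41) -> [41]
enqueue(12) -> [41, 12]
enqueue(23) -> [41, 12, 23]
dequeue()->41, [12, 23]
dequeue()->12, [23]

Final queue: [23]


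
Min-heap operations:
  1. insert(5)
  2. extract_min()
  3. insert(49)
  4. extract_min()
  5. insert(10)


insert(5) -> [5]
extract_min()->5, []
insert(49) -> [49]
extract_min()->49, []
insert(10) -> [10]

Final heap: [10]


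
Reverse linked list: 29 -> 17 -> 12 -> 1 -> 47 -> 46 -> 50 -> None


Step 1: curr=29, set curr.next=prev(None) | reversed so far: 29
Step 2: curr=17, set curr.next=prev(29) | reversed so far: 17 -> 29
Step 3: curr=12, set curr.next=prev(17) | reversed so far: 12 -> 17 -> 29
Step 4: curr=1, set curr.next=prev(12) | reversed so far: 1 -> 12 -> 17 -> 29
Step 5: curr=47, set curr.next=prev(1) | reversed so far: 47 -> 1 -> 12 -> 17 -> 29
Step 6: curr=46, set curr.next=prev(47) | reversed so far: 46 -> 47 -> 1 -> 12 -> 17 -> 29
Step 7: curr=50, set curr.next=prev(46) | reversed so far: 50 -> 46 -> 47 -> 1 -> 12 -> 17 -> 29

50 -> 46 -> 47 -> 1 -> 12 -> 17 -> 29 -> None


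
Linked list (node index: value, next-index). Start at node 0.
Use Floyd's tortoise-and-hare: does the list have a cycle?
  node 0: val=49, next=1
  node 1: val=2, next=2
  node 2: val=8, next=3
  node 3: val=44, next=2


Floyd's tortoise (slow, +1) and hare (fast, +2):
  init: slow=0, fast=0
  step 1: slow=1, fast=2
  step 2: slow=2, fast=2
  slow == fast at node 2: cycle detected

Cycle: yes


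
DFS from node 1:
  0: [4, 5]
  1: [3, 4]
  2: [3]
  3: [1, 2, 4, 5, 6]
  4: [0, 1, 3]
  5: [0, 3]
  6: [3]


Visit 1, push [4, 3]
Visit 3, push [6, 5, 4, 2]
Visit 2, push []
Visit 4, push [0]
Visit 0, push [5]
Visit 5, push []
Visit 6, push []

DFS order: [1, 3, 2, 4, 0, 5, 6]


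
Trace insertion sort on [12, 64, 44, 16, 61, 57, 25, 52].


Initial: [12, 64, 44, 16, 61, 57, 25, 52]
Insert 64: [12, 64, 44, 16, 61, 57, 25, 52]
Insert 44: [12, 44, 64, 16, 61, 57, 25, 52]
Insert 16: [12, 16, 44, 64, 61, 57, 25, 52]
Insert 61: [12, 16, 44, 61, 64, 57, 25, 52]
Insert 57: [12, 16, 44, 57, 61, 64, 25, 52]
Insert 25: [12, 16, 25, 44, 57, 61, 64, 52]
Insert 52: [12, 16, 25, 44, 52, 57, 61, 64]

Sorted: [12, 16, 25, 44, 52, 57, 61, 64]


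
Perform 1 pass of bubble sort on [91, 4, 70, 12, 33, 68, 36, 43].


Initial: [91, 4, 70, 12, 33, 68, 36, 43]
Pass 1: [4, 70, 12, 33, 68, 36, 43, 91] (7 swaps)

After 1 pass: [4, 70, 12, 33, 68, 36, 43, 91]


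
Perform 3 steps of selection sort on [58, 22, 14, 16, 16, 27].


Initial: [58, 22, 14, 16, 16, 27]
Step 1: min=14 at 2
  Swap: [14, 22, 58, 16, 16, 27]
Step 2: min=16 at 3
  Swap: [14, 16, 58, 22, 16, 27]
Step 3: min=16 at 4
  Swap: [14, 16, 16, 22, 58, 27]

After 3 steps: [14, 16, 16, 22, 58, 27]


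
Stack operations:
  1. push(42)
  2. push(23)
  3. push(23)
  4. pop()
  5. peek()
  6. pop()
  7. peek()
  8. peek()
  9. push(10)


push(42) -> [42]
push(23) -> [42, 23]
push(23) -> [42, 23, 23]
pop()->23, [42, 23]
peek()->23
pop()->23, [42]
peek()->42
peek()->42
push(10) -> [42, 10]

Final stack: [42, 10]


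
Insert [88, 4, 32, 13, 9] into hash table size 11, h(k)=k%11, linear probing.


Insert 88: h=0 -> slot 0
Insert 4: h=4 -> slot 4
Insert 32: h=10 -> slot 10
Insert 13: h=2 -> slot 2
Insert 9: h=9 -> slot 9

Table: [88, None, 13, None, 4, None, None, None, None, 9, 32]


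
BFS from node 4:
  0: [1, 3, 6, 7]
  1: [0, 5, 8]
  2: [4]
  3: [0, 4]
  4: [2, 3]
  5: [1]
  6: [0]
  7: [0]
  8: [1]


Visit 4, enqueue [2, 3]
Visit 2, enqueue []
Visit 3, enqueue [0]
Visit 0, enqueue [1, 6, 7]
Visit 1, enqueue [5, 8]
Visit 6, enqueue []
Visit 7, enqueue []
Visit 5, enqueue []
Visit 8, enqueue []

BFS order: [4, 2, 3, 0, 1, 6, 7, 5, 8]


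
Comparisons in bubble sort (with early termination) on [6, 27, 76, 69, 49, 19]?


Algorithm: bubble sort (with early termination)
Input: [6, 27, 76, 69, 49, 19]
Sorted: [6, 19, 27, 49, 69, 76]

15


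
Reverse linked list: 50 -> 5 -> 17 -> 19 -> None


Step 1: curr=50, set curr.next=prev(None) | reversed so far: 50
Step 2: curr=5, set curr.next=prev(50) | reversed so far: 5 -> 50
Step 3: curr=17, set curr.next=prev(5) | reversed so far: 17 -> 5 -> 50
Step 4: curr=19, set curr.next=prev(17) | reversed so far: 19 -> 17 -> 5 -> 50

19 -> 17 -> 5 -> 50 -> None
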